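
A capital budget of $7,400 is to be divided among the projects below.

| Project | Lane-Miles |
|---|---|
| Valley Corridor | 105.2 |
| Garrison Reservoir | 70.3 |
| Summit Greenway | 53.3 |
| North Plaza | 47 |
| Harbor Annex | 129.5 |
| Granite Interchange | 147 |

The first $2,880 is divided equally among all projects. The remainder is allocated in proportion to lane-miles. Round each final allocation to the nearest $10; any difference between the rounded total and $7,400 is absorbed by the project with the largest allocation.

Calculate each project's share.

$2,880 shared equally gives $480 per project.
Remainder $4,520 by lane-miles (total 552.3): Valley Corridor 860.95 → $860; Garrison Reservoir 575.33 → $580; Summit Greenway 436.20 → $440; North Plaza 384.65 → $380; Harbor Annex 1,059.82 → $1,060; Granite Interchange 1,203.04 → $1,200.
Totals: Valley Corridor $480 + $860 = $1,340; Garrison Reservoir $480 + $580 = $1,060; Summit Greenway $480 + $440 = $920; North Plaza $480 + $380 = $860; Harbor Annex $480 + $1,060 = $1,540; Granite Interchange $480 + $1,200 = $1,680.

Valley Corridor: $1,340; Garrison Reservoir: $1,060; Summit Greenway: $920; North Plaza: $860; Harbor Annex: $1,540; Granite Interchange: $1,680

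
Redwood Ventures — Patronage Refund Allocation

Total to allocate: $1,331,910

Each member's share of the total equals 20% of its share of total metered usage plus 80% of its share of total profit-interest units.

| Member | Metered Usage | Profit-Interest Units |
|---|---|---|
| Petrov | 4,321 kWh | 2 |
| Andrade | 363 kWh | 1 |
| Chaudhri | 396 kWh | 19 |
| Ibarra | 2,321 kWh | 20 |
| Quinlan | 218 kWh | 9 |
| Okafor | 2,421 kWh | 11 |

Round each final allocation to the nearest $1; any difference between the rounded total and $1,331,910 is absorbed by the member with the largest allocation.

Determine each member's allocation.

Petrov: $149,017 · Andrade: $26,817 · Chaudhri: $337,039 · Ibarra: $405,301 · Quinlan: $160,457 · Okafor: $253,279

Metered usage total 10,040; profit-interest units total 62.
Combined weights (20% metered usage + 80% profit-interest units): Petrov 0.1119; Andrade 0.0201; Chaudhri 0.2530; Ibarra 0.3043; Quinlan 0.1205; Okafor 0.1902.
Pro-rata amounts: Petrov 149,016.95; Andrade 26,817.08; Chaudhri 337,039.47; Ibarra 405,299.65; Quinlan 160,457.41; Okafor 253,279.44.
At nearest $1: Petrov $149,017; Andrade $26,817; Chaudhri $337,039; Ibarra $405,300; Quinlan $160,457; Okafor $253,279. Sum = $1,331,909.
Difference $1,331,910 − $1,331,909 = +$1 applied to largest allocation (Ibarra): Ibarra becomes $405,301.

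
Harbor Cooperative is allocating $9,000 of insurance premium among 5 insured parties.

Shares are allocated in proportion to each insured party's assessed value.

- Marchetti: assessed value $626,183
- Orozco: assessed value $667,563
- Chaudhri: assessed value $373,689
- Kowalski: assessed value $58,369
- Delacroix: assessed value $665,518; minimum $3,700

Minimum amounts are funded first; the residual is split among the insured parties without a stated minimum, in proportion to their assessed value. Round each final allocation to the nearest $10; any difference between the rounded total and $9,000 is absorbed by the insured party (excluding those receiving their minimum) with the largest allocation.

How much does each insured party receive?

Fund the minimums — Delacroix $3,700. Residual $5,300.
Residual split over remaining assessed value 1,725,804: Marchetti 1,923.03 → $1,920; Orozco 2,050.11 → $2,050; Chaudhri 1,147.61 → $1,150; Kowalski 179.25 → $180.

Marchetti: $1,920 · Orozco: $2,050 · Chaudhri: $1,150 · Kowalski: $180 · Delacroix: $3,700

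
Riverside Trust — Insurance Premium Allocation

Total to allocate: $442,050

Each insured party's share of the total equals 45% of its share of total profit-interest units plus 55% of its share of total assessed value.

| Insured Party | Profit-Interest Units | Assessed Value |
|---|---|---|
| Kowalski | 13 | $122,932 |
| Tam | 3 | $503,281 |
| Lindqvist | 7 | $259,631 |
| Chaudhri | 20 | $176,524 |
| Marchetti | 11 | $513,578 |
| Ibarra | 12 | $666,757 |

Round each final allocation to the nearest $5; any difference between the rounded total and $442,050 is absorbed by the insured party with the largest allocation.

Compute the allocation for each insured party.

Profit-interest units total 66; assessed value total 2,242,703.
Combined weights (45% profit-interest units + 55% assessed value): Kowalski 0.1188; Tam 0.1439; Lindqvist 0.1114; Chaudhri 0.1797; Marchetti 0.2009; Ibarra 0.2453.
Unrounded shares: Kowalski 52,508.55; Tam 63,601.74; Lindqvist 49,243.98; Chaudhri 79,416.20; Marchetti 88,829.84; Ibarra 108,449.68.
At nearest $5: Kowalski $52,510; Tam $63,600; Lindqvist $49,245; Chaudhri $79,415; Marchetti $88,830; Ibarra $108,450. Sum = $442,050.
No rounding difference to absorb.

Kowalski: $52,510; Tam: $63,600; Lindqvist: $49,245; Chaudhri: $79,415; Marchetti: $88,830; Ibarra: $108,450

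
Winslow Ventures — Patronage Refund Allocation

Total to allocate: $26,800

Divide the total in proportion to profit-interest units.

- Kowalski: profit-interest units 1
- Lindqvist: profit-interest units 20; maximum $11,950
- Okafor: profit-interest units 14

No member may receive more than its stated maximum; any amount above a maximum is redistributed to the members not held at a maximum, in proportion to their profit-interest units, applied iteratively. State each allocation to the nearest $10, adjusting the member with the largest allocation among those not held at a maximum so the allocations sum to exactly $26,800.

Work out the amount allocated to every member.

Combined profit-interest units = 35.
Unconstrained shares: Kowalski 765.71; Lindqvist 15,314.29; Okafor 10,720.00.
Cap binds for Lindqvist ($11,950); remaining pool $14,850 reallocated over remaining profit-interest units 15.
Remaining shares: Kowalski 990.00 → $990; Okafor 13,860.00 → $13,860.

Kowalski: $990 | Lindqvist: $11,950 | Okafor: $13,860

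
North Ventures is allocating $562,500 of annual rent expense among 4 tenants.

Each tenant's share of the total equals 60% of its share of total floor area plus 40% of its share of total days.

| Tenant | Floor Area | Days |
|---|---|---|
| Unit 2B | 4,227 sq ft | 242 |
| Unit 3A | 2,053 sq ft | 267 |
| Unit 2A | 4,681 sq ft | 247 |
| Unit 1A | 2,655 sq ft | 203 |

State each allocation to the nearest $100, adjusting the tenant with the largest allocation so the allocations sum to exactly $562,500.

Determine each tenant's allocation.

Totals — floor area 13,616, days 959.
Blended shares (60% floor area + 40% days): Unit 2B 0.2872; Unit 3A 0.2018; Unit 2A 0.3093; Unit 1A 0.2017.
Proportional shares: Unit 2B 161,552.61; Unit 3A 113,531.12; Unit 2A 173,979.01; Unit 1A 113,437.26.
At nearest $100: Unit 2B $161,600; Unit 3A $113,500; Unit 2A $174,000; Unit 1A $113,400. Sum = $562,500.
No rounding difference to absorb.

Unit 2B: $161,600 · Unit 3A: $113,500 · Unit 2A: $174,000 · Unit 1A: $113,400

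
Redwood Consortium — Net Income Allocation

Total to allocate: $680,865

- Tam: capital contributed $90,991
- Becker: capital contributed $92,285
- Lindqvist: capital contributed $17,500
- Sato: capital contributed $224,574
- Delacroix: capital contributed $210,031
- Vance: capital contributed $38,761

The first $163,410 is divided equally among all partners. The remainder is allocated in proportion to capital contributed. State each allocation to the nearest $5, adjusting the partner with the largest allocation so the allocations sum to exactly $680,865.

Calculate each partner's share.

Tam: $97,075 · Becker: $98,070 · Lindqvist: $40,670 · Sato: $199,615 · Delacroix: $188,450 · Vance: $56,985

First tranche $163,410 split equally: $27,235 each.
Remainder $517,455 by capital contributed (total 674,142): Tam 69,842.48 → $69,840; Becker 70,835.72 → $70,835; Lindqvist 13,432.57 → $13,435; Sato 172,377.54 → $172,380; Delacroix 161,214.69 → $161,215; Vance 29,752.00 → $29,750.
Totals: Tam $27,235 + $69,840 = $97,075; Becker $27,235 + $70,835 = $98,070; Lindqvist $27,235 + $13,435 = $40,670; Sato $27,235 + $172,380 = $199,615; Delacroix $27,235 + $161,215 = $188,450; Vance $27,235 + $29,750 = $56,985.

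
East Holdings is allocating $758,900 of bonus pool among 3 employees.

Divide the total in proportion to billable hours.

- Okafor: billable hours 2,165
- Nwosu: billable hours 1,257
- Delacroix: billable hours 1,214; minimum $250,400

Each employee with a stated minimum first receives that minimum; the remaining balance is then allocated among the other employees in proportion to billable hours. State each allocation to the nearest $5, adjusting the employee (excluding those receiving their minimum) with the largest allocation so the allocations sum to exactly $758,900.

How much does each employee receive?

Okafor: $321,715 | Nwosu: $186,785 | Delacroix: $250,400

Minimums first: Delacroix $250,400. Remaining pool $508,500.
Remaining pool split over remaining billable hours 3,422: Okafor 321,713.18 → $321,715; Nwosu 186,786.82 → $186,785.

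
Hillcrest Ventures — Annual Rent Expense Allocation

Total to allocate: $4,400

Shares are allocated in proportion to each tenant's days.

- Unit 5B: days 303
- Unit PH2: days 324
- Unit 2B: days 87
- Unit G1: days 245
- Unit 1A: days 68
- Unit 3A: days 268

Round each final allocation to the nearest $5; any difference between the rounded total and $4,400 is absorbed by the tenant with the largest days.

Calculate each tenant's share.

Unit 5B: $1,030 · Unit PH2: $1,105 · Unit 2B: $295 · Unit G1: $830 · Unit 1A: $230 · Unit 3A: $910

Days total: 1,295.
Pro-rata amounts: Unit 5B 303/1,295 × $4,400 = 1,029.50; Unit PH2 324/1,295 × $4,400 = 1,100.85; Unit 2B 87/1,295 × $4,400 = 295.60; Unit G1 245/1,295 × $4,400 = 832.43; Unit 1A 68/1,295 × $4,400 = 231.04; Unit 3A 268/1,295 × $4,400 = 910.58.
After rounding ($5): Unit 5B $1,030; Unit PH2 $1,100; Unit 2B $295; Unit G1 $830; Unit 1A $230; Unit 3A $910. Sum = $4,395.
Difference $4,400 − $4,395 = +$5 applied to largest days (Unit PH2): Unit PH2 becomes $1,105.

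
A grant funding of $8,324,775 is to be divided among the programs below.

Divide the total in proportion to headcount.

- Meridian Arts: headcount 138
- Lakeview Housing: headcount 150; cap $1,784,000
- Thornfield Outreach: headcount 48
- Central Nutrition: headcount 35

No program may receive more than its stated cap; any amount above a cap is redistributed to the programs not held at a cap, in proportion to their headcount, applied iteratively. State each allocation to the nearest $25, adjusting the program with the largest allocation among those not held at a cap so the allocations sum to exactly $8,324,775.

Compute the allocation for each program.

Meridian Arts: $4,084,275 | Lakeview Housing: $1,784,000 | Thornfield Outreach: $1,420,625 | Central Nutrition: $1,035,875

Headcount total: 371.
Pro-rata shares before constraints: Meridian Arts 3,096,547.04; Lakeview Housing 3,365,811.99; Thornfield Outreach 1,077,059.84; Central Nutrition 785,356.13.
Capped: Lakeview Housing ($1,784,000); balance $6,540,775 reallocated over remaining headcount 221.
Remaining shares: Meridian Arts 4,084,284.84 → $4,084,275; Thornfield Outreach 1,420,620.81 → $1,420,625; Central Nutrition 1,035,869.34 → $1,035,875.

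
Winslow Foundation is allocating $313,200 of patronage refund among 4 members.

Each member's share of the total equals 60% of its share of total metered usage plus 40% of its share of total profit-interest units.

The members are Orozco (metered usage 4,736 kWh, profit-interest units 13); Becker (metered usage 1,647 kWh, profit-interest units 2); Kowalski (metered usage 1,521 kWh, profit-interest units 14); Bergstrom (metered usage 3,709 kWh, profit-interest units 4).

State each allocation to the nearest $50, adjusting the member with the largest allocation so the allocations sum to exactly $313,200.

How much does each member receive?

Orozco: $126,000 | Becker: $34,250 | Kowalski: $77,750 | Bergstrom: $75,200

Metered usage total 11,613; profit-interest units total 33.
Blended shares (60% metered usage + 40% profit-interest units): Orozco 0.4023; Becker 0.1093; Kowalski 0.2483; Bergstrom 0.2401.
Unrounded shares: Orozco 125,990.04; Becker 34,244.26; Kowalski 77,761.71; Bergstrom 75,203.99.
After rounding ($50): Orozco $126,000; Becker $34,250; Kowalski $77,750; Bergstrom $75,200. Sum = $313,200.
Rounded total matches; no reconciliation needed.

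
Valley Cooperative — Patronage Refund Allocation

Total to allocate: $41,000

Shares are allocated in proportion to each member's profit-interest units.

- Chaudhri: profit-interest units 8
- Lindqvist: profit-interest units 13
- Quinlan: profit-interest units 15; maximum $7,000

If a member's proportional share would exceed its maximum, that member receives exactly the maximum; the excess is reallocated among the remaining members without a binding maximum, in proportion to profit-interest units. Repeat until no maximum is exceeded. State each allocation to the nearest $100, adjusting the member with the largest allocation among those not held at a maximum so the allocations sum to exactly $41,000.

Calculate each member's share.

Total profit-interest units = 36.
Pro-rata shares before constraints: Chaudhri 9,111.11; Lindqvist 14,805.56; Quinlan 17,083.33.
Capped: Quinlan ($7,000); remaining pool $34,000 reallocated over remaining profit-interest units 21.
Shares after redistribution: Chaudhri 12,952.38 → $13,000; Lindqvist 21,047.62 → $21,000.

Chaudhri: $13,000; Lindqvist: $21,000; Quinlan: $7,000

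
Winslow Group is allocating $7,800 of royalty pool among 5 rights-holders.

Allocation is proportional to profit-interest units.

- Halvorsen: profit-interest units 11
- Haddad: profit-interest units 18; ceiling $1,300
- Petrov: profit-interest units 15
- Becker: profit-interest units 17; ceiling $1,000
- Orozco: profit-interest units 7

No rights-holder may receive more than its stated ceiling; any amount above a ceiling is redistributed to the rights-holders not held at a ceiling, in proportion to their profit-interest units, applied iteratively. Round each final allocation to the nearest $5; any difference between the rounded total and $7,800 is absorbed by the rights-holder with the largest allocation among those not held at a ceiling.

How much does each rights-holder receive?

Sum of profit-interest units: 68.
Unconstrained shares: Halvorsen 1,261.76; Haddad 2,064.71; Petrov 1,720.59; Becker 1,950.00; Orozco 802.94.
Held at cap: Haddad ($1,300), Becker ($1,000); residual $5,500 reallocated over remaining profit-interest units 33.
Remaining shares: Halvorsen 1,833.33 → $1,835; Petrov 2,500.00 → $2,500; Orozco 1,166.67 → $1,165.

Halvorsen: $1,835; Haddad: $1,300; Petrov: $2,500; Becker: $1,000; Orozco: $1,165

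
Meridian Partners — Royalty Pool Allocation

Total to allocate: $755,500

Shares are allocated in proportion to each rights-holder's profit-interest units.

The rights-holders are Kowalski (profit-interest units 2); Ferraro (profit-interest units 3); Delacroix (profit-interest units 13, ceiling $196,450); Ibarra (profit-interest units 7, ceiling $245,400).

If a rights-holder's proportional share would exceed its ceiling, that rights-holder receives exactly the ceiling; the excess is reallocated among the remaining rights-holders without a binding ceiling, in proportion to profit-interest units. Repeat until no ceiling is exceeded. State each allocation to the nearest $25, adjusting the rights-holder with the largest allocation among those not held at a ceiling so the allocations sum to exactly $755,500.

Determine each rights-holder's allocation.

Sum of profit-interest units: 25.
Unconstrained shares: Kowalski 60,440.00; Ferraro 90,660.00; Delacroix 392,860.00; Ibarra 211,540.00.
Cap binds for Delacroix ($196,450); remaining pool $559,050 reallocated over remaining profit-interest units 12.
Cap binds for Ibarra ($245,400); remaining pool $313,650 reallocated over remaining profit-interest units 5.
Remaining shares: Kowalski 125,460.00 → $125,450; Ferraro 188,190.00 → $188,200.

Kowalski: $125,450 · Ferraro: $188,200 · Delacroix: $196,450 · Ibarra: $245,400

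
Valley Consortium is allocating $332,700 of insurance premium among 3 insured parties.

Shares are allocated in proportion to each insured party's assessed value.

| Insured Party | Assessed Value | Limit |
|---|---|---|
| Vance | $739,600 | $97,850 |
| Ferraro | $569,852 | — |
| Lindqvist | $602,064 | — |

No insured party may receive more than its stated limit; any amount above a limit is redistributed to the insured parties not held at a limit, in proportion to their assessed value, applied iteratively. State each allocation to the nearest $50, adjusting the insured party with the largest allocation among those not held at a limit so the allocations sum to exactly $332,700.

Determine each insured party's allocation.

Sum of assessed value: 1,911,516.
Unconstrained shares: Vance 128,727.63; Ferraro 99,182.93; Lindqvist 104,789.44.
Cap binds for Vance ($97,850); remaining pool $234,850 reallocated over remaining assessed value 1,171,916.
Remaining shares: Ferraro 114,197.38 → $114,200; Lindqvist 120,652.62 → $120,650.

Vance: $97,850; Ferraro: $114,200; Lindqvist: $120,650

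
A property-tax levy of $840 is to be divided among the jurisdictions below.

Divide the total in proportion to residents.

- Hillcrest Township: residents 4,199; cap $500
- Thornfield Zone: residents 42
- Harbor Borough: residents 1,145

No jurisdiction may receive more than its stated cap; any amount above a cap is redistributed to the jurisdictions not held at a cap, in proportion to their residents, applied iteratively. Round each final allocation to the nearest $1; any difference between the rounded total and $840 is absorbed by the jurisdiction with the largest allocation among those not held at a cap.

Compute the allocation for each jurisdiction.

Hillcrest Township: $500 · Thornfield Zone: $12 · Harbor Borough: $328

Combined residents = 5,386.
Unconstrained shares: Hillcrest Township 654.88; Thornfield Zone 6.55; Harbor Borough 178.57.
Capped: Hillcrest Township ($500); balance $340 reallocated over remaining residents 1,187.
Remaining shares: Thornfield Zone 12.03 → $12; Harbor Borough 327.97 → $328.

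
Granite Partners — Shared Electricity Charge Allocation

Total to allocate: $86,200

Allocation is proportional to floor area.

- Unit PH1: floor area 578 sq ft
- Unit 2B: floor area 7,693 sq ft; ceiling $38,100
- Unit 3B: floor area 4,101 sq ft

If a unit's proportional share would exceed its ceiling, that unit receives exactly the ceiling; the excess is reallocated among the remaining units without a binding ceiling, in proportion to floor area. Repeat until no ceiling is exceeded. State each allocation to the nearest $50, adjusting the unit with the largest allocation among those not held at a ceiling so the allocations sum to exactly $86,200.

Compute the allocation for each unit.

Sum of floor area: 12,372.
Pro-rata shares before constraints: Unit PH1 4,027.13; Unit 2B 53,599.79; Unit 3B 28,573.08.
Held at cap: Unit 2B ($38,100); balance $48,100 reallocated over remaining floor area 4,679.
Remaining shares: Unit PH1 5,941.83 → $5,950; Unit 3B 42,158.17 → $42,150.

Unit PH1: $5,950 · Unit 2B: $38,100 · Unit 3B: $42,150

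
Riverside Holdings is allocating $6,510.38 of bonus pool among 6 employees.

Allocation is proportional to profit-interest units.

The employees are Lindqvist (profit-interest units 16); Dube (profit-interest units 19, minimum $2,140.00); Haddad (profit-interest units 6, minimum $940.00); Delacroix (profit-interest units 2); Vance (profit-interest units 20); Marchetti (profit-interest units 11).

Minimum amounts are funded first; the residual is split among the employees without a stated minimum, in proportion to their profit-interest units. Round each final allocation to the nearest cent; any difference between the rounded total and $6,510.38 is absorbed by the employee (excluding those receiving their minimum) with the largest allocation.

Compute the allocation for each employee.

Minimums first: Dube $2,140.00; Haddad $940.00. Remaining pool $3,430.38.
Remaining pool split over remaining profit-interest units 49: Lindqvist 1,120.1241 → $1,120.12; Delacroix 140.0155 → $140.02; Vance 1,400.1551 → $1,400.16; Marchetti 770.0853 → $770.09.
Rounding difference −$0.01 applied to Vance → $1,400.15.

Lindqvist: $1,120.12 | Dube: $2,140.00 | Haddad: $940.00 | Delacroix: $140.02 | Vance: $1,400.15 | Marchetti: $770.09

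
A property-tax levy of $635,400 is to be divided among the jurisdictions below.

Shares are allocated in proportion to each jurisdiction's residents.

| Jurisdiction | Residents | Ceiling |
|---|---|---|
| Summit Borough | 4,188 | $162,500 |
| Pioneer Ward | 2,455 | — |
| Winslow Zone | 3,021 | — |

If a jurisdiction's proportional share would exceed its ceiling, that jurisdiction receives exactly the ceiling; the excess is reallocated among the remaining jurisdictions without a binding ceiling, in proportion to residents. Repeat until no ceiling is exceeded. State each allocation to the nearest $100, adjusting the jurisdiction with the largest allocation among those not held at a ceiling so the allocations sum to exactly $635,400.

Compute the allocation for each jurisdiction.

Summit Borough: $162,500 · Pioneer Ward: $212,000 · Winslow Zone: $260,900

Total residents = 9,664.
Proportional shares (ignoring caps): Summit Borough 275,357.53; Pioneer Ward 161,414.22; Winslow Zone 198,628.25.
Cap binds for Summit Borough ($162,500); balance $472,900 reallocated over remaining residents 5,476.
Shares after redistribution: Pioneer Ward 212,010.50 → $212,000; Winslow Zone 260,889.50 → $260,900.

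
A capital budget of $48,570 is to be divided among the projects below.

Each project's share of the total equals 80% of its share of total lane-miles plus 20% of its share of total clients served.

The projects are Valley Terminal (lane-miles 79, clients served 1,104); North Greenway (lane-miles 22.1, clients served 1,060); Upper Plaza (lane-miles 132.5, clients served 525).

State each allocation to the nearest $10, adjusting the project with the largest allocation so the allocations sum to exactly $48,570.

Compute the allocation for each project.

Lane-miles total 233.6; clients served total 2,689.
Combined weights (80% lane-miles + 20% clients served): Valley Terminal 0.3527; North Greenway 0.1545; Upper Plaza 0.4928.
Proportional shares: Valley Terminal 17,128.71; North Greenway 7,505.26; Upper Plaza 23,936.03.
Rounded to nearest $10: Valley Terminal $17,130; North Greenway $7,510; Upper Plaza $23,940. Sum = $48,580.
Difference $48,570 − $48,580 = −$10 applied to largest allocation (Upper Plaza): Upper Plaza becomes $23,930.

Valley Terminal: $17,130 · North Greenway: $7,510 · Upper Plaza: $23,930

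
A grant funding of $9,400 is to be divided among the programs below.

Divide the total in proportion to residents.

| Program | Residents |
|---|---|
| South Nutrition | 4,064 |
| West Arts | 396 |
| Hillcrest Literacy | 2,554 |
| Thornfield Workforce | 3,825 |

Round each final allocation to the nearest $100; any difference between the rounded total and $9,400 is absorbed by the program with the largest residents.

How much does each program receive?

South Nutrition: $3,600; West Arts: $300; Hillcrest Literacy: $2,200; Thornfield Workforce: $3,300

Total residents = 10,839.
Raw shares: South Nutrition 4,064/10,839 × $9,400 = 3,524.46; West Arts 396/10,839 × $9,400 = 343.43; Hillcrest Literacy 2,554/10,839 × $9,400 = 2,214.93; Thornfield Workforce 3,825/10,839 × $9,400 = 3,317.19.
Rounded to nearest $100: South Nutrition $3,500; West Arts $300; Hillcrest Literacy $2,200; Thornfield Workforce $3,300. Sum = $9,300.
Difference $9,400 − $9,300 = +$100 applied to largest residents (South Nutrition): South Nutrition becomes $3,600.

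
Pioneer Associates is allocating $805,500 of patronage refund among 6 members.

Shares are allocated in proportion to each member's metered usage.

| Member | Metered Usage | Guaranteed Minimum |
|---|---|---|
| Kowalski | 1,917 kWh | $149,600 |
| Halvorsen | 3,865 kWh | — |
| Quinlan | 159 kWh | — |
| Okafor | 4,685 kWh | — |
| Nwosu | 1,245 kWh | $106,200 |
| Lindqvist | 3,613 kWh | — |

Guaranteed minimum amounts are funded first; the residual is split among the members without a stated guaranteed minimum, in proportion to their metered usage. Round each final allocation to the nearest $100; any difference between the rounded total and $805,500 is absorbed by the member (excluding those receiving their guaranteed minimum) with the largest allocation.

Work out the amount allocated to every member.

Kowalski: $149,600; Halvorsen: $172,400; Quinlan: $7,100; Okafor: $209,000; Nwosu: $106,200; Lindqvist: $161,200

Minimums first: Kowalski $149,600; Nwosu $106,200. Residual $549,700.
Residual split over remaining metered usage 12,322: Halvorsen 172,422.54 → $172,400; Quinlan 7,093.19 → $7,100; Okafor 209,003.77 → $209,000; Lindqvist 161,180.50 → $161,200.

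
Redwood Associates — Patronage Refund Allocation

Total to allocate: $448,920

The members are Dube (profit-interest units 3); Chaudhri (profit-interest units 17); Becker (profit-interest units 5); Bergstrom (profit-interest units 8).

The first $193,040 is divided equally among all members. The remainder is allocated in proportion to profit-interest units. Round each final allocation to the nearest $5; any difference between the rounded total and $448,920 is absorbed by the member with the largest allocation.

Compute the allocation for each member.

Equal tier: $193,040 ÷ 4 = $48,260 apiece.
Remainder $255,880 by profit-interest units (total 33): Dube 23,261.82 → $23,260; Chaudhri 131,816.97 → $131,815; Becker 38,769.70 → $38,770; Bergstrom 62,031.52 → $62,030.
Rounding difference +$5 on remainder applied to Chaudhri.
Totals: Dube $48,260 + $23,260 = $71,520; Chaudhri $48,260 + $131,820 = $180,080; Becker $48,260 + $38,770 = $87,030; Bergstrom $48,260 + $62,030 = $110,290.

Dube: $71,520 | Chaudhri: $180,080 | Becker: $87,030 | Bergstrom: $110,290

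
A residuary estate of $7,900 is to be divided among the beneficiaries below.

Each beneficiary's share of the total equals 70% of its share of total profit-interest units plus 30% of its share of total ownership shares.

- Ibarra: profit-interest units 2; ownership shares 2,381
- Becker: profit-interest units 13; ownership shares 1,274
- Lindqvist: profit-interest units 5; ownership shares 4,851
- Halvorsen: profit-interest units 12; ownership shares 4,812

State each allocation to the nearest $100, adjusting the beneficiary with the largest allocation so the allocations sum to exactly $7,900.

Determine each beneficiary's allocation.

Ibarra: $800; Becker: $2,500; Lindqvist: $1,700; Halvorsen: $2,900

Totals — profit-interest units 32, ownership shares 13,318.
Composite weights (70% profit-interest units + 30% ownership shares): Ibarra 0.0974; Becker 0.3131; Lindqvist 0.2186; Halvorsen 0.3709.
Proportional shares: Ibarra 769.34; Becker 2,473.28; Lindqvist 1,727.32; Halvorsen 2,930.07.
Rounded to nearest $100: Ibarra $800; Becker $2,500; Lindqvist $1,700; Halvorsen $2,900. Sum = $7,900.
Rounded total matches; no reconciliation needed.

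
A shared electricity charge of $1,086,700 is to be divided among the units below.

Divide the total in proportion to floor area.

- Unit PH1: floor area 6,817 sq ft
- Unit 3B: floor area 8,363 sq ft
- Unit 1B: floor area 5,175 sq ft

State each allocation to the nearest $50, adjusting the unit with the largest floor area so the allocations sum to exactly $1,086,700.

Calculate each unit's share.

Sum of floor area: 20,355.
Pro-rata amounts: Unit PH1 6,817/20,355 × $1,086,700 = 363,941.73; Unit 3B 8,363/20,355 × $1,086,700 = 446,478.61; Unit 1B 5,175/20,355 × $1,086,700 = 276,279.66.
After rounding ($50): Unit PH1 $363,950; Unit 3B $446,500; Unit 1B $276,300. Sum = $1,086,750.
Difference $1,086,700 − $1,086,750 = −$50 applied to largest floor area (Unit 3B): Unit 3B becomes $446,450.

Unit PH1: $363,950; Unit 3B: $446,450; Unit 1B: $276,300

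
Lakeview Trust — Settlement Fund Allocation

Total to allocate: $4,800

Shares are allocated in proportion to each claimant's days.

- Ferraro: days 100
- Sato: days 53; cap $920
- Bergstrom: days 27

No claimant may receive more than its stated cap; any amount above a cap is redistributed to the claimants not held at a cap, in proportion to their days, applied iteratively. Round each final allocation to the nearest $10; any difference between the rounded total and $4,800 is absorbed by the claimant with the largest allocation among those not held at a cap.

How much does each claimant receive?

Combined days = 180.
Proportional shares (ignoring caps): Ferraro 2,666.67; Sato 1,413.33; Bergstrom 720.00.
Cap binds for Sato ($920); balance $3,880 reallocated over remaining days 127.
Remaining shares: Ferraro 3,055.12 → $3,060; Bergstrom 824.88 → $820.

Ferraro: $3,060; Sato: $920; Bergstrom: $820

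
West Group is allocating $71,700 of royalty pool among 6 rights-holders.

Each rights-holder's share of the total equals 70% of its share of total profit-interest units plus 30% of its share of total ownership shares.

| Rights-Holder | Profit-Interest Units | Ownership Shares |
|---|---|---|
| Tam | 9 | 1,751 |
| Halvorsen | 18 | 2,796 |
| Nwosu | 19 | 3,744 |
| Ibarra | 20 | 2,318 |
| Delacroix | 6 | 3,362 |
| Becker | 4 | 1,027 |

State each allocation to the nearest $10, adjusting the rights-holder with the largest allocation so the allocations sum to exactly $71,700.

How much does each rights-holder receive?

Profit-interest units total 76; ownership shares total 14,998.
Combined weights (70% profit-interest units + 30% ownership shares): Tam 0.1179; Halvorsen 0.2217; Nwosu 0.2499; Ibarra 0.2306; Delacroix 0.1225; Becker 0.0574.
Raw shares: Tam 8,454.82; Halvorsen 15,897.10; Nwosu 17,917.11; Ibarra 16,532.35; Delacroix 8,784.12; Becker 4,114.49.
Rounded to nearest $10: Tam $8,450; Halvorsen $15,900; Nwosu $17,920; Ibarra $16,530; Delacroix $8,780; Becker $4,110. Sum = $71,690.
Difference $71,700 − $71,690 = +$10 applied to largest allocation (Nwosu): Nwosu becomes $17,930.

Tam: $8,450 · Halvorsen: $15,900 · Nwosu: $17,930 · Ibarra: $16,530 · Delacroix: $8,780 · Becker: $4,110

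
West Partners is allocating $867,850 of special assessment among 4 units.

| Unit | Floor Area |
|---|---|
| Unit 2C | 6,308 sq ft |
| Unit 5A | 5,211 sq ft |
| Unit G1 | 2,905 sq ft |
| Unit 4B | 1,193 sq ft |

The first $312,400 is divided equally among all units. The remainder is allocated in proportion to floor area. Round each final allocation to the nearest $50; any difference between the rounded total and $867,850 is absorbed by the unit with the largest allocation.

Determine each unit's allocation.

Unit 2C: $302,450; Unit 5A: $263,450; Unit G1: $181,400; Unit 4B: $120,550

Equal tier: $312,400 ÷ 4 = $78,100 apiece.
Remainder $555,450 by floor area (total 15,617): Unit 2C 224,356.70 → $224,350; Unit 5A 185,339.69 → $185,350; Unit G1 103,322.16 → $103,300; Unit 4B 42,431.44 → $42,450.
Totals: Unit 2C $78,100 + $224,350 = $302,450; Unit 5A $78,100 + $185,350 = $263,450; Unit G1 $78,100 + $103,300 = $181,400; Unit 4B $78,100 + $42,450 = $120,550.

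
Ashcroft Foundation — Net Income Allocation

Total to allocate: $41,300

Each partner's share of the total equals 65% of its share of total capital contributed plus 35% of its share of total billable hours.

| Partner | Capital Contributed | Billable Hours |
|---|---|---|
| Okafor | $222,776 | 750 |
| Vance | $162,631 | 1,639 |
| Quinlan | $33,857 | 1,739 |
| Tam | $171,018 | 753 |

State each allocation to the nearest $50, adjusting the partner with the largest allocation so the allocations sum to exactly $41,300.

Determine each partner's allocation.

Okafor: $12,350 | Vance: $12,250 | Quinlan: $6,700 | Tam: $10,000

Capital contributed total 590,282; billable hours total 4,881.
Blended shares (65% capital contributed + 35% billable hours): Okafor 0.2991; Vance 0.2966; Quinlan 0.1620; Tam 0.2423.
Unrounded shares: Okafor 12,352.58; Vance 12,250.05; Quinlan 6,689.78; Tam 10,007.60.
After rounding ($50): Okafor $12,350; Vance $12,250; Quinlan $6,700; Tam $10,000. Sum = $41,300.
No rounding difference to absorb.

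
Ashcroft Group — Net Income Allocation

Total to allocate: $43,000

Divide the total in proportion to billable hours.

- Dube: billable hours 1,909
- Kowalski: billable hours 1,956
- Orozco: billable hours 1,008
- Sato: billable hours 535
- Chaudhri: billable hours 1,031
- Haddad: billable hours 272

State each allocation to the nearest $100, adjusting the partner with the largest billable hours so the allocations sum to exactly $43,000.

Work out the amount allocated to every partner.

Dube: $12,200 | Kowalski: $12,600 | Orozco: $6,500 | Sato: $3,400 | Chaudhri: $6,600 | Haddad: $1,700

Sum of billable hours: 6,711.
Proportional shares: Dube 1,909/6,711 × $43,000 = 12,231.71; Kowalski 1,956/6,711 × $43,000 = 12,532.86; Orozco 1,008/6,711 × $43,000 = 6,458.65; Sato 535/6,711 × $43,000 = 3,427.95; Chaudhri 1,031/6,711 × $43,000 = 6,606.02; Haddad 272/6,711 × $43,000 = 1,742.81.
After rounding ($100): Dube $12,200; Kowalski $12,500; Orozco $6,500; Sato $3,400; Chaudhri $6,600; Haddad $1,700. Sum = $42,900.
Difference $43,000 − $42,900 = +$100 applied to largest billable hours (Kowalski): Kowalski becomes $12,600.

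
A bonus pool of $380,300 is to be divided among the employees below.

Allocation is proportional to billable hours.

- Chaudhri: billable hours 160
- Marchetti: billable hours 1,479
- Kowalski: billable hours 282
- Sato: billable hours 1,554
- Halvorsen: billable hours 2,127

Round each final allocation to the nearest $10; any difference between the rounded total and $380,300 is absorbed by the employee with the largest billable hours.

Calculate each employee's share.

Chaudhri: $10,860 · Marchetti: $100,400 · Kowalski: $19,140 · Sato: $105,500 · Halvorsen: $144,400

Combined billable hours = 5,602.
Pro-rata amounts: Chaudhri 160/5,602 × $380,300 = 10,861.84; Marchetti 1,479/5,602 × $380,300 = 100,404.09; Kowalski 282/5,602 × $380,300 = 19,143.98; Sato 1,554/5,602 × $380,300 = 105,495.57; Halvorsen 2,127/5,602 × $380,300 = 144,394.52.
Rounded to nearest $10: Chaudhri $10,860; Marchetti $100,400; Kowalski $19,140; Sato $105,500; Halvorsen $144,390. Sum = $380,290.
Difference $380,300 − $380,290 = +$10 applied to largest billable hours (Halvorsen): Halvorsen becomes $144,400.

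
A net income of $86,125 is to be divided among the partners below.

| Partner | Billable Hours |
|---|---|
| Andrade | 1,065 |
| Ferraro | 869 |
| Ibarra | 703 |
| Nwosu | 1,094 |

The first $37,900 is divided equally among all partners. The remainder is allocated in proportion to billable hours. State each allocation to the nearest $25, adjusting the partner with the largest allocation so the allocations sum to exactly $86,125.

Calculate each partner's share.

$37,900 shared equally gives $9,475 per partner.
Remainder $48,225 by billable hours (total 3,731): Andrade 13,765.65 → $13,775; Ferraro 11,232.25 → $11,225; Ibarra 9,086.62 → $9,075; Nwosu 14,140.49 → $14,150.
Totals: Andrade $9,475 + $13,775 = $23,250; Ferraro $9,475 + $11,225 = $20,700; Ibarra $9,475 + $9,075 = $18,550; Nwosu $9,475 + $14,150 = $23,625.

Andrade: $23,250 | Ferraro: $20,700 | Ibarra: $18,550 | Nwosu: $23,625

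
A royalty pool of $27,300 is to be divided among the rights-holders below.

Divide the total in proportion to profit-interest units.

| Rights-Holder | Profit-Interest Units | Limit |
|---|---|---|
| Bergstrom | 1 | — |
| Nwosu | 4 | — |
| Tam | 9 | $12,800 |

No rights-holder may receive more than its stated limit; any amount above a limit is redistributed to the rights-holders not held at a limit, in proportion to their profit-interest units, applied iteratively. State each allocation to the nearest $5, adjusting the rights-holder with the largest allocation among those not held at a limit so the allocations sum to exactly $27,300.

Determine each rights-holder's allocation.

Profit-interest units total: 14.
Unconstrained shares: Bergstrom 1,950.00; Nwosu 7,800.00; Tam 17,550.00.
Cap binds for Tam ($12,800); balance $14,500 reallocated over remaining profit-interest units 5.
Remaining shares: Bergstrom 2,900.00 → $2,900; Nwosu 11,600.00 → $11,600.

Bergstrom: $2,900; Nwosu: $11,600; Tam: $12,800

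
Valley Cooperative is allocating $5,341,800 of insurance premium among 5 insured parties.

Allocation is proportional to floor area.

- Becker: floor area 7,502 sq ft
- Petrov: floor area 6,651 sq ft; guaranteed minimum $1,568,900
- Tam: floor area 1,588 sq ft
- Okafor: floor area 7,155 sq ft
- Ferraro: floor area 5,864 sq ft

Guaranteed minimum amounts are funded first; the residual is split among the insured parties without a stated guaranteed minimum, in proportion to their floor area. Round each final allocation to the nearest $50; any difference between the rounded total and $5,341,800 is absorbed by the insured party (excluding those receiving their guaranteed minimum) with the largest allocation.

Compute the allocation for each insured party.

Becker: $1,280,200 | Petrov: $1,568,900 | Tam: $271,000 | Okafor: $1,221,000 | Ferraro: $1,000,700

Minimums first: Petrov $1,568,900. Balance $3,772,900.
Balance split over remaining floor area 22,109: Becker 1,280,216.01 → $1,280,200; Tam 270,992.14 → $271,000; Okafor 1,221,000.47 → $1,221,000; Ferraro 1,000,691.37 → $1,000,700.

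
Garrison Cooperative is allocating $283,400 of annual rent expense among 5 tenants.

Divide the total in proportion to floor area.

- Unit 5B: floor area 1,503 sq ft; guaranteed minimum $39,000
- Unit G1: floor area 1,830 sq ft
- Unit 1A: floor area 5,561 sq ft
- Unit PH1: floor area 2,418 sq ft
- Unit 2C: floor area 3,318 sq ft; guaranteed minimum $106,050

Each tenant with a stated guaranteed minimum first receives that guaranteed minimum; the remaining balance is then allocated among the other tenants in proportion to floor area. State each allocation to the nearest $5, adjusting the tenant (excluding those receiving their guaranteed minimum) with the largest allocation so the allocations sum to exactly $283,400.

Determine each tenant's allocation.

Fund the minimums — Unit 5B $39,000; Unit 2C $106,050. Balance $138,350.
Balance split over remaining floor area 9,809: Unit G1 25,811.04 → $25,810; Unit 1A 78,434.53 → $78,435; Unit PH1 34,104.42 → $34,105.

Unit 5B: $39,000; Unit G1: $25,810; Unit 1A: $78,435; Unit PH1: $34,105; Unit 2C: $106,050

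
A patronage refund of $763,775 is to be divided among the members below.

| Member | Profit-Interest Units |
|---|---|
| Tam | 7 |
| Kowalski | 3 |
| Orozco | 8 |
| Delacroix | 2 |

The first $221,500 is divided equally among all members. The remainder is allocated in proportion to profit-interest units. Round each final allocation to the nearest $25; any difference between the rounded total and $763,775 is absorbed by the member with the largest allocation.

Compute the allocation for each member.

$221,500 shared equally gives $55,375 per member.
Remainder $542,275 by profit-interest units (total 20): Tam 189,796.25 → $189,800; Kowalski 81,341.25 → $81,350; Orozco 216,910.00 → $216,900; Delacroix 54,227.50 → $54,225.
Totals: Tam $55,375 + $189,800 = $245,175; Kowalski $55,375 + $81,350 = $136,725; Orozco $55,375 + $216,900 = $272,275; Delacroix $55,375 + $54,225 = $109,600.

Tam: $245,175; Kowalski: $136,725; Orozco: $272,275; Delacroix: $109,600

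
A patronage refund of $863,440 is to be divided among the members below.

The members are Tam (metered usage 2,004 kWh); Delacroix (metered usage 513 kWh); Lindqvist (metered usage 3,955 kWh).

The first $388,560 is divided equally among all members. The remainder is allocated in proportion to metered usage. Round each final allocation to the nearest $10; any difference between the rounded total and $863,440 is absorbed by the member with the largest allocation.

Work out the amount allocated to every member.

Tam: $276,560 · Delacroix: $167,160 · Lindqvist: $419,720

First tranche $388,560 split equally: $129,520 each.
Remainder $474,880 by metered usage (total 6,472): Tam 147,042.57 → $147,040; Delacroix 37,641.14 → $37,640; Lindqvist 290,196.29 → $290,200.
Totals: Tam $129,520 + $147,040 = $276,560; Delacroix $129,520 + $37,640 = $167,160; Lindqvist $129,520 + $290,200 = $419,720.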